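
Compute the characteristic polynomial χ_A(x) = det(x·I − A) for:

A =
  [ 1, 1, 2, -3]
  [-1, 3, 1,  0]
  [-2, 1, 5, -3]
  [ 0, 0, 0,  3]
x^4 - 12*x^3 + 54*x^2 - 108*x + 81

Expanding det(x·I − A) (e.g. by cofactor expansion or by noting that A is similar to its Jordan form J, which has the same characteristic polynomial as A) gives
  χ_A(x) = x^4 - 12*x^3 + 54*x^2 - 108*x + 81
which factors as (x - 3)^4. The eigenvalues (with algebraic multiplicities) are λ = 3 with multiplicity 4.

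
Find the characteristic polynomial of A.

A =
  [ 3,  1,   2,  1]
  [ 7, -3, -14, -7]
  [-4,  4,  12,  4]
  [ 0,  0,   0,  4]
x^4 - 16*x^3 + 96*x^2 - 256*x + 256

Expanding det(x·I − A) (e.g. by cofactor expansion or by noting that A is similar to its Jordan form J, which has the same characteristic polynomial as A) gives
  χ_A(x) = x^4 - 16*x^3 + 96*x^2 - 256*x + 256
which factors as (x - 4)^4. The eigenvalues (with algebraic multiplicities) are λ = 4 with multiplicity 4.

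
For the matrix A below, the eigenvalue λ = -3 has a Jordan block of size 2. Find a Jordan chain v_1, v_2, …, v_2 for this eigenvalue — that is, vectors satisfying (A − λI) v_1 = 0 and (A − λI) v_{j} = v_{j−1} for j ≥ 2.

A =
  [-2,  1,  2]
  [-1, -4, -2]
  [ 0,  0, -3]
A Jordan chain for λ = -3 of length 2:
v_1 = (1, -1, 0)ᵀ
v_2 = (1, 0, 0)ᵀ

Let N = A − (-3)·I. We want v_2 with N^2 v_2 = 0 but N^1 v_2 ≠ 0; then v_{j-1} := N · v_j for j = 2, …, 2.

Pick v_2 = (1, 0, 0)ᵀ.
Then v_1 = N · v_2 = (1, -1, 0)ᵀ.

Sanity check: (A − (-3)·I) v_1 = (0, 0, 0)ᵀ = 0. ✓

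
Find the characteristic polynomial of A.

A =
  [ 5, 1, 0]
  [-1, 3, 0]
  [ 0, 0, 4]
x^3 - 12*x^2 + 48*x - 64

Expanding det(x·I − A) (e.g. by cofactor expansion or by noting that A is similar to its Jordan form J, which has the same characteristic polynomial as A) gives
  χ_A(x) = x^3 - 12*x^2 + 48*x - 64
which factors as (x - 4)^3. The eigenvalues (with algebraic multiplicities) are λ = 4 with multiplicity 3.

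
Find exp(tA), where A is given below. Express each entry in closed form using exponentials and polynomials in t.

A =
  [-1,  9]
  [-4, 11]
e^{tA} =
  [-6*t*exp(5*t) + exp(5*t), 9*t*exp(5*t)]
  [-4*t*exp(5*t), 6*t*exp(5*t) + exp(5*t)]

Strategy: write A = P · J · P⁻¹ where J is a Jordan canonical form, so e^{tA} = P · e^{tJ} · P⁻¹, and e^{tJ} can be computed block-by-block.

A has Jordan form
J =
  [5, 1]
  [0, 5]
(up to reordering of blocks).

Per-block formulas:
  For a 2×2 Jordan block J_2(5): exp(t · J_2(5)) = e^(5t)·(I + t·N), where N is the 2×2 nilpotent shift.

After assembling e^{tJ} and conjugating by P, we get:

e^{tA} =
  [-6*t*exp(5*t) + exp(5*t), 9*t*exp(5*t)]
  [-4*t*exp(5*t), 6*t*exp(5*t) + exp(5*t)]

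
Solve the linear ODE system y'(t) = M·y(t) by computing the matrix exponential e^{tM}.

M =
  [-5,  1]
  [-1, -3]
e^{tM} =
  [-t*exp(-4*t) + exp(-4*t), t*exp(-4*t)]
  [-t*exp(-4*t), t*exp(-4*t) + exp(-4*t)]

Strategy: write M = P · J · P⁻¹ where J is a Jordan canonical form, so e^{tM} = P · e^{tJ} · P⁻¹, and e^{tJ} can be computed block-by-block.

M has Jordan form
J =
  [-4,  1]
  [ 0, -4]
(up to reordering of blocks).

Per-block formulas:
  For a 2×2 Jordan block J_2(-4): exp(t · J_2(-4)) = e^(-4t)·(I + t·N), where N is the 2×2 nilpotent shift.

After assembling e^{tJ} and conjugating by P, we get:

e^{tM} =
  [-t*exp(-4*t) + exp(-4*t), t*exp(-4*t)]
  [-t*exp(-4*t), t*exp(-4*t) + exp(-4*t)]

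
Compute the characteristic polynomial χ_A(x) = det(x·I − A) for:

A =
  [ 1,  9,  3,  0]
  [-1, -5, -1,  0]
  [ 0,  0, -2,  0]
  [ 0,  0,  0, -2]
x^4 + 8*x^3 + 24*x^2 + 32*x + 16

Expanding det(x·I − A) (e.g. by cofactor expansion or by noting that A is similar to its Jordan form J, which has the same characteristic polynomial as A) gives
  χ_A(x) = x^4 + 8*x^3 + 24*x^2 + 32*x + 16
which factors as (x + 2)^4. The eigenvalues (with algebraic multiplicities) are λ = -2 with multiplicity 4.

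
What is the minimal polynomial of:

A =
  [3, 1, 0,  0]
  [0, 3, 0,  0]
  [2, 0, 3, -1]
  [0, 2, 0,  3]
x^2 - 6*x + 9

The characteristic polynomial is χ_A(x) = (x - 3)^4, so the eigenvalues are known. The minimal polynomial is
  m_A(x) = Π_λ (x − λ)^{k_λ}
where k_λ is the size of the *largest* Jordan block for λ (equivalently, the smallest k with (A − λI)^k v = 0 for every generalised eigenvector v of λ).

  λ = 3: largest Jordan block has size 2, contributing (x − 3)^2

So m_A(x) = (x - 3)^2 = x^2 - 6*x + 9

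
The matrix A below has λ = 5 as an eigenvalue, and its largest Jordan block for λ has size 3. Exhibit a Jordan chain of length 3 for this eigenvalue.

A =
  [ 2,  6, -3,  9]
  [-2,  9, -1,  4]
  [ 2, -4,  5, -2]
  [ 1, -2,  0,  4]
A Jordan chain for λ = 5 of length 3:
v_1 = (3, 2, -2, -1)ᵀ
v_2 = (-3, -1, 0, 0)ᵀ
v_3 = (0, 0, 1, 0)ᵀ

Let N = A − (5)·I. We want v_3 with N^3 v_3 = 0 but N^2 v_3 ≠ 0; then v_{j-1} := N · v_j for j = 3, …, 2.

Pick v_3 = (0, 0, 1, 0)ᵀ.
Then v_2 = N · v_3 = (-3, -1, 0, 0)ᵀ.
Then v_1 = N · v_2 = (3, 2, -2, -1)ᵀ.

Sanity check: (A − (5)·I) v_1 = (0, 0, 0, 0)ᵀ = 0. ✓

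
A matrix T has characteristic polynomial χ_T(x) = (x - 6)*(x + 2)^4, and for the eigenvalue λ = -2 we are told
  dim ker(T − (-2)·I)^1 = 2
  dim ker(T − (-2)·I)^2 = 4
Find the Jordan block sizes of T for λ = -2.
Block sizes for λ = -2: [2, 2]

From the dimensions of kernels of powers, the number of Jordan blocks of size at least j is d_j − d_{j−1} where d_j = dim ker(N^j) (with d_0 = 0). Computing the differences gives [2, 2].
The number of blocks of size exactly k is (#blocks of size ≥ k) − (#blocks of size ≥ k + 1), so the partition is: 2 block(s) of size 2.
In nonincreasing order the block sizes are [2, 2].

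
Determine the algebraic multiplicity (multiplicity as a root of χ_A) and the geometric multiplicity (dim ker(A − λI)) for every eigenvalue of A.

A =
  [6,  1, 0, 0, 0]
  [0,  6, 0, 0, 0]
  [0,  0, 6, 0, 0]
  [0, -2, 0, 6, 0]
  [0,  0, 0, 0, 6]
λ = 6: alg = 5, geom = 4

Step 1 — factor the characteristic polynomial to read off the algebraic multiplicities:
  χ_A(x) = (x - 6)^5

Step 2 — compute geometric multiplicities via the rank-nullity identity g(λ) = n − rank(A − λI):
  rank(A − (6)·I) = 1, so dim ker(A − (6)·I) = n − 1 = 4

Summary:
  λ = 6: algebraic multiplicity = 5, geometric multiplicity = 4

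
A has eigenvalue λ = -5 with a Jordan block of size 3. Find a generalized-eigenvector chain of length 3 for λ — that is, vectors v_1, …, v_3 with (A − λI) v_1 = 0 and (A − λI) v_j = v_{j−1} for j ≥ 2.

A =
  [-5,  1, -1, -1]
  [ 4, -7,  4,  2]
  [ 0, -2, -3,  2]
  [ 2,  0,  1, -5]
A Jordan chain for λ = -5 of length 3:
v_1 = (2, -4, -4, 0)ᵀ
v_2 = (0, 4, 0, 2)ᵀ
v_3 = (1, 0, 0, 0)ᵀ

Let N = A − (-5)·I. We want v_3 with N^3 v_3 = 0 but N^2 v_3 ≠ 0; then v_{j-1} := N · v_j for j = 3, …, 2.

Pick v_3 = (1, 0, 0, 0)ᵀ.
Then v_2 = N · v_3 = (0, 4, 0, 2)ᵀ.
Then v_1 = N · v_2 = (2, -4, -4, 0)ᵀ.

Sanity check: (A − (-5)·I) v_1 = (0, 0, 0, 0)ᵀ = 0. ✓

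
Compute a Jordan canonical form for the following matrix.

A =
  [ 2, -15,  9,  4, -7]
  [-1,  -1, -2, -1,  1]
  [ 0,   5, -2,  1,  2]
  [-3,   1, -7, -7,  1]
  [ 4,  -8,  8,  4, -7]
J_2(-3) ⊕ J_2(-3) ⊕ J_1(-3)

The characteristic polynomial is
  det(x·I − A) = x^5 + 15*x^4 + 90*x^3 + 270*x^2 + 405*x + 243 = (x + 3)^5

Eigenvalues and multiplicities (the geometric multiplicity of λ is n − rank(A − λI), which equals the number of Jordan blocks for λ):
  λ = -3: algebraic multiplicity = 5, geometric multiplicity = 3

Determining the block sizes for each eigenvalue:
  λ = -3: with am = 5 and gm = 3, the partition is not yet determined (e.g. several partitions of 5 into 3 parts exist). Let N = A − (-3)·I. Computing rank(N^1) = 2, rank(N^2) = 0; the number of blocks of size ≥ j is rank(N^{j−1}) − rank(N^j), giving [3, 2]. So we have 2 block(s) of size 2, 1 block(s) of size 1 → block sizes [2, 2, 1]

Assembling the blocks gives a Jordan form
J =
  [-3,  1,  0,  0,  0]
  [ 0, -3,  0,  0,  0]
  [ 0,  0, -3,  1,  0]
  [ 0,  0,  0, -3,  0]
  [ 0,  0,  0,  0, -3]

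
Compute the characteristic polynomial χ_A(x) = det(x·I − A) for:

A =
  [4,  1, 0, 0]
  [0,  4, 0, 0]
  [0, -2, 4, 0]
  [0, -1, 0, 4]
x^4 - 16*x^3 + 96*x^2 - 256*x + 256

Expanding det(x·I − A) (e.g. by cofactor expansion or by noting that A is similar to its Jordan form J, which has the same characteristic polynomial as A) gives
  χ_A(x) = x^4 - 16*x^3 + 96*x^2 - 256*x + 256
which factors as (x - 4)^4. The eigenvalues (with algebraic multiplicities) are λ = 4 with multiplicity 4.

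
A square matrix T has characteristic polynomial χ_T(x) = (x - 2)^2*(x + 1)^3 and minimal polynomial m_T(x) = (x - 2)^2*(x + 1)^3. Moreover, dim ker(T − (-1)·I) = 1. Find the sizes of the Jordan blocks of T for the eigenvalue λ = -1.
Block sizes for λ = -1: [3]

Step 1 — from the characteristic polynomial, algebraic multiplicity of λ = -1 is 3. From dim ker(T − (-1)·I) = 1, there are exactly 1 Jordan blocks for λ = -1.
Step 2 — from the minimal polynomial, the factor (x + 1)^3 tells us the largest block for λ = -1 has size 3.
Step 3 — with total size 3, 1 blocks, and largest block 3, the block sizes (in nonincreasing order) are [3].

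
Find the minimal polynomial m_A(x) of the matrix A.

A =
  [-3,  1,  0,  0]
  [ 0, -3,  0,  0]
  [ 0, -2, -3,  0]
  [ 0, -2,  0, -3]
x^2 + 6*x + 9

The characteristic polynomial is χ_A(x) = (x + 3)^4, so the eigenvalues are known. The minimal polynomial is
  m_A(x) = Π_λ (x − λ)^{k_λ}
where k_λ is the size of the *largest* Jordan block for λ (equivalently, the smallest k with (A − λI)^k v = 0 for every generalised eigenvector v of λ).

  λ = -3: largest Jordan block has size 2, contributing (x + 3)^2

So m_A(x) = (x + 3)^2 = x^2 + 6*x + 9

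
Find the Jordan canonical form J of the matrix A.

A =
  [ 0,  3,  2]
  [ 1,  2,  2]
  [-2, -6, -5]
J_2(-1) ⊕ J_1(-1)

The characteristic polynomial is
  det(x·I − A) = x^3 + 3*x^2 + 3*x + 1 = (x + 1)^3

Eigenvalues and multiplicities (the geometric multiplicity of λ is n − rank(A − λI), which equals the number of Jordan blocks for λ):
  λ = -1: algebraic multiplicity = 3, geometric multiplicity = 2

Determining the block sizes for each eigenvalue:
  λ = -1: 2 blocks summing to 3 forces exactly one block of size 2 and the rest size 1 → block sizes [2, 1]

Assembling the blocks gives a Jordan form
J =
  [-1,  1,  0]
  [ 0, -1,  0]
  [ 0,  0, -1]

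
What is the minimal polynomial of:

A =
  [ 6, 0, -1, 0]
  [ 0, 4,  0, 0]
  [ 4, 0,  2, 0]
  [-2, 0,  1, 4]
x^2 - 8*x + 16

The characteristic polynomial is χ_A(x) = (x - 4)^4, so the eigenvalues are known. The minimal polynomial is
  m_A(x) = Π_λ (x − λ)^{k_λ}
where k_λ is the size of the *largest* Jordan block for λ (equivalently, the smallest k with (A − λI)^k v = 0 for every generalised eigenvector v of λ).

  λ = 4: largest Jordan block has size 2, contributing (x − 4)^2

So m_A(x) = (x - 4)^2 = x^2 - 8*x + 16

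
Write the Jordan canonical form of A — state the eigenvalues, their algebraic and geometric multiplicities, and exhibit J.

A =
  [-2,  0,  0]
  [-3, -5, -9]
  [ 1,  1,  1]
J_2(-2) ⊕ J_1(-2)

The characteristic polynomial is
  det(x·I − A) = x^3 + 6*x^2 + 12*x + 8 = (x + 2)^3

Eigenvalues and multiplicities (the geometric multiplicity of λ is n − rank(A − λI), which equals the number of Jordan blocks for λ):
  λ = -2: algebraic multiplicity = 3, geometric multiplicity = 2

Determining the block sizes for each eigenvalue:
  λ = -2: 2 blocks summing to 3 forces exactly one block of size 2 and the rest size 1 → block sizes [2, 1]

Assembling the blocks gives a Jordan form
J =
  [-2,  1,  0]
  [ 0, -2,  0]
  [ 0,  0, -2]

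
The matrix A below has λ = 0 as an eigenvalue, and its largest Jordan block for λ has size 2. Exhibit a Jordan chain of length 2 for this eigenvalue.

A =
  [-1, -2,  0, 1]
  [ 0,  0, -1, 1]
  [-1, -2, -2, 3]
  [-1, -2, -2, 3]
A Jordan chain for λ = 0 of length 2:
v_1 = (-1, 0, -1, -1)ᵀ
v_2 = (1, 0, 0, 0)ᵀ

Let N = A − (0)·I. We want v_2 with N^2 v_2 = 0 but N^1 v_2 ≠ 0; then v_{j-1} := N · v_j for j = 2, …, 2.

Pick v_2 = (1, 0, 0, 0)ᵀ.
Then v_1 = N · v_2 = (-1, 0, -1, -1)ᵀ.

Sanity check: (A − (0)·I) v_1 = (0, 0, 0, 0)ᵀ = 0. ✓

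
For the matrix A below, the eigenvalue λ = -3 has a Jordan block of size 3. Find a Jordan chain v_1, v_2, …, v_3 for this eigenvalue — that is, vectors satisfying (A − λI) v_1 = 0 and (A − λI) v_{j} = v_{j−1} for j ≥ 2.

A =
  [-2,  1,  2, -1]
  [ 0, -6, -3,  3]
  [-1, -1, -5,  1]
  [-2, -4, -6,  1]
A Jordan chain for λ = -3 of length 3:
v_1 = (1, -3, -1, -4)ᵀ
v_2 = (1, 0, -1, -2)ᵀ
v_3 = (1, 0, 0, 0)ᵀ

Let N = A − (-3)·I. We want v_3 with N^3 v_3 = 0 but N^2 v_3 ≠ 0; then v_{j-1} := N · v_j for j = 3, …, 2.

Pick v_3 = (1, 0, 0, 0)ᵀ.
Then v_2 = N · v_3 = (1, 0, -1, -2)ᵀ.
Then v_1 = N · v_2 = (1, -3, -1, -4)ᵀ.

Sanity check: (A − (-3)·I) v_1 = (0, 0, 0, 0)ᵀ = 0. ✓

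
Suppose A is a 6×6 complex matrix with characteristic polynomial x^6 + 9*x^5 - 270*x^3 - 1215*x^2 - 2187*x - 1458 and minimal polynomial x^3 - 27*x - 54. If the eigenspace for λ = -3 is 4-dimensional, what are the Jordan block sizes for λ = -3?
Block sizes for λ = -3: [2, 1, 1, 1]

Step 1 — from the characteristic polynomial, algebraic multiplicity of λ = -3 is 5. From dim ker(A − (-3)·I) = 4, there are exactly 4 Jordan blocks for λ = -3.
Step 2 — from the minimal polynomial, the factor (x + 3)^2 tells us the largest block for λ = -3 has size 2.
Step 3 — with total size 5, 4 blocks, and largest block 2, the block sizes (in nonincreasing order) are [2, 1, 1, 1].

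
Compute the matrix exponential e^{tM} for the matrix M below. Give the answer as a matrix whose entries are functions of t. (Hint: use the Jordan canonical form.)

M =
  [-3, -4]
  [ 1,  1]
e^{tM} =
  [-2*t*exp(-t) + exp(-t), -4*t*exp(-t)]
  [t*exp(-t), 2*t*exp(-t) + exp(-t)]

Strategy: write M = P · J · P⁻¹ where J is a Jordan canonical form, so e^{tM} = P · e^{tJ} · P⁻¹, and e^{tJ} can be computed block-by-block.

M has Jordan form
J =
  [-1,  1]
  [ 0, -1]
(up to reordering of blocks).

Per-block formulas:
  For a 2×2 Jordan block J_2(-1): exp(t · J_2(-1)) = e^(-1t)·(I + t·N), where N is the 2×2 nilpotent shift.

After assembling e^{tJ} and conjugating by P, we get:

e^{tM} =
  [-2*t*exp(-t) + exp(-t), -4*t*exp(-t)]
  [t*exp(-t), 2*t*exp(-t) + exp(-t)]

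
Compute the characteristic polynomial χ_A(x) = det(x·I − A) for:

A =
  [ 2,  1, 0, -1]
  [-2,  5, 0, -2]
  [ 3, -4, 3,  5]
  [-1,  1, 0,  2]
x^4 - 12*x^3 + 54*x^2 - 108*x + 81

Expanding det(x·I − A) (e.g. by cofactor expansion or by noting that A is similar to its Jordan form J, which has the same characteristic polynomial as A) gives
  χ_A(x) = x^4 - 12*x^3 + 54*x^2 - 108*x + 81
which factors as (x - 3)^4. The eigenvalues (with algebraic multiplicities) are λ = 3 with multiplicity 4.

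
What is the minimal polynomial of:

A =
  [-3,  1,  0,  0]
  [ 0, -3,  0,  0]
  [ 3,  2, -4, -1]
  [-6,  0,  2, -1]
x^3 + 8*x^2 + 21*x + 18

The characteristic polynomial is χ_A(x) = (x + 2)*(x + 3)^3, so the eigenvalues are known. The minimal polynomial is
  m_A(x) = Π_λ (x − λ)^{k_λ}
where k_λ is the size of the *largest* Jordan block for λ (equivalently, the smallest k with (A − λI)^k v = 0 for every generalised eigenvector v of λ).

  λ = -3: largest Jordan block has size 2, contributing (x + 3)^2
  λ = -2: largest Jordan block has size 1, contributing (x + 2)

So m_A(x) = (x + 2)*(x + 3)^2 = x^3 + 8*x^2 + 21*x + 18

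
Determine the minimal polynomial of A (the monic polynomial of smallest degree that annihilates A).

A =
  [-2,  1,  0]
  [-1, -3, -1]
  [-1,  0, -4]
x^3 + 9*x^2 + 27*x + 27

The characteristic polynomial is χ_A(x) = (x + 3)^3, so the eigenvalues are known. The minimal polynomial is
  m_A(x) = Π_λ (x − λ)^{k_λ}
where k_λ is the size of the *largest* Jordan block for λ (equivalently, the smallest k with (A − λI)^k v = 0 for every generalised eigenvector v of λ).

  λ = -3: largest Jordan block has size 3, contributing (x + 3)^3

So m_A(x) = (x + 3)^3 = x^3 + 9*x^2 + 27*x + 27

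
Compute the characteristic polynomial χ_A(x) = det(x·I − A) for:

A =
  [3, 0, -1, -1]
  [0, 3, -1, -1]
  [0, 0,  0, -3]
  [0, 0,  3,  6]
x^4 - 12*x^3 + 54*x^2 - 108*x + 81

Expanding det(x·I − A) (e.g. by cofactor expansion or by noting that A is similar to its Jordan form J, which has the same characteristic polynomial as A) gives
  χ_A(x) = x^4 - 12*x^3 + 54*x^2 - 108*x + 81
which factors as (x - 3)^4. The eigenvalues (with algebraic multiplicities) are λ = 3 with multiplicity 4.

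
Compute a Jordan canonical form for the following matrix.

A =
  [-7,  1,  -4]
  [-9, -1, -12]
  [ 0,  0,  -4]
J_2(-4) ⊕ J_1(-4)

The characteristic polynomial is
  det(x·I − A) = x^3 + 12*x^2 + 48*x + 64 = (x + 4)^3

Eigenvalues and multiplicities (the geometric multiplicity of λ is n − rank(A − λI), which equals the number of Jordan blocks for λ):
  λ = -4: algebraic multiplicity = 3, geometric multiplicity = 2

Determining the block sizes for each eigenvalue:
  λ = -4: 2 blocks summing to 3 forces exactly one block of size 2 and the rest size 1 → block sizes [2, 1]

Assembling the blocks gives a Jordan form
J =
  [-4,  1,  0]
  [ 0, -4,  0]
  [ 0,  0, -4]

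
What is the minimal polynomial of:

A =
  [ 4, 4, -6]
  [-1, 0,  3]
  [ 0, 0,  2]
x^2 - 4*x + 4

The characteristic polynomial is χ_A(x) = (x - 2)^3, so the eigenvalues are known. The minimal polynomial is
  m_A(x) = Π_λ (x − λ)^{k_λ}
where k_λ is the size of the *largest* Jordan block for λ (equivalently, the smallest k with (A − λI)^k v = 0 for every generalised eigenvector v of λ).

  λ = 2: largest Jordan block has size 2, contributing (x − 2)^2

So m_A(x) = (x - 2)^2 = x^2 - 4*x + 4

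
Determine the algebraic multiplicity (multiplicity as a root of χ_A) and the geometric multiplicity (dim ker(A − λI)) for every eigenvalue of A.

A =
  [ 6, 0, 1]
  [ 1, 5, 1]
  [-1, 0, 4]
λ = 5: alg = 3, geom = 2

Step 1 — factor the characteristic polynomial to read off the algebraic multiplicities:
  χ_A(x) = (x - 5)^3

Step 2 — compute geometric multiplicities via the rank-nullity identity g(λ) = n − rank(A − λI):
  rank(A − (5)·I) = 1, so dim ker(A − (5)·I) = n − 1 = 2

Summary:
  λ = 5: algebraic multiplicity = 3, geometric multiplicity = 2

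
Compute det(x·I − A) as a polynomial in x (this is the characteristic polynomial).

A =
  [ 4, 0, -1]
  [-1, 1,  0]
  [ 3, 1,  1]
x^3 - 6*x^2 + 12*x - 8

Expanding det(x·I − A) (e.g. by cofactor expansion or by noting that A is similar to its Jordan form J, which has the same characteristic polynomial as A) gives
  χ_A(x) = x^3 - 6*x^2 + 12*x - 8
which factors as (x - 2)^3. The eigenvalues (with algebraic multiplicities) are λ = 2 with multiplicity 3.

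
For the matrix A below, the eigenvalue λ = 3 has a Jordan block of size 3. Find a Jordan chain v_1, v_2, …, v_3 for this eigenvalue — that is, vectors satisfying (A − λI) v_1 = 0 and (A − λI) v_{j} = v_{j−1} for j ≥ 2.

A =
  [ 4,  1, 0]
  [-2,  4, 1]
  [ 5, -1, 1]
A Jordan chain for λ = 3 of length 3:
v_1 = (-1, 1, -3)ᵀ
v_2 = (1, -2, 5)ᵀ
v_3 = (1, 0, 0)ᵀ

Let N = A − (3)·I. We want v_3 with N^3 v_3 = 0 but N^2 v_3 ≠ 0; then v_{j-1} := N · v_j for j = 3, …, 2.

Pick v_3 = (1, 0, 0)ᵀ.
Then v_2 = N · v_3 = (1, -2, 5)ᵀ.
Then v_1 = N · v_2 = (-1, 1, -3)ᵀ.

Sanity check: (A − (3)·I) v_1 = (0, 0, 0)ᵀ = 0. ✓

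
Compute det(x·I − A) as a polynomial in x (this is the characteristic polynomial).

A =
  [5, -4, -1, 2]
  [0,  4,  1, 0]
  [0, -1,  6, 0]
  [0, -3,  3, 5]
x^4 - 20*x^3 + 150*x^2 - 500*x + 625

Expanding det(x·I − A) (e.g. by cofactor expansion or by noting that A is similar to its Jordan form J, which has the same characteristic polynomial as A) gives
  χ_A(x) = x^4 - 20*x^3 + 150*x^2 - 500*x + 625
which factors as (x - 5)^4. The eigenvalues (with algebraic multiplicities) are λ = 5 with multiplicity 4.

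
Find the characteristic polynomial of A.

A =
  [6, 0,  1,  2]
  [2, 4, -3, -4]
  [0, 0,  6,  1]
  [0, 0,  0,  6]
x^4 - 22*x^3 + 180*x^2 - 648*x + 864

Expanding det(x·I − A) (e.g. by cofactor expansion or by noting that A is similar to its Jordan form J, which has the same characteristic polynomial as A) gives
  χ_A(x) = x^4 - 22*x^3 + 180*x^2 - 648*x + 864
which factors as (x - 6)^3*(x - 4). The eigenvalues (with algebraic multiplicities) are λ = 4 with multiplicity 1, λ = 6 with multiplicity 3.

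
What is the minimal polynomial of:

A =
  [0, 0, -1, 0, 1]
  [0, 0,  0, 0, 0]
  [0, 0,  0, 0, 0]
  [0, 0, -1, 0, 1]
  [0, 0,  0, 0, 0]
x^2

The characteristic polynomial is χ_A(x) = x^5, so the eigenvalues are known. The minimal polynomial is
  m_A(x) = Π_λ (x − λ)^{k_λ}
where k_λ is the size of the *largest* Jordan block for λ (equivalently, the smallest k with (A − λI)^k v = 0 for every generalised eigenvector v of λ).

  λ = 0: largest Jordan block has size 2, contributing (x − 0)^2

So m_A(x) = x^2 = x^2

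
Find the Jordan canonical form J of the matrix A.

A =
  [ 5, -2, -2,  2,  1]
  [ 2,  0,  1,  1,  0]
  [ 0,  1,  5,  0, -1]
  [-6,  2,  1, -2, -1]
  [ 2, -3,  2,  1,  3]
J_3(1) ⊕ J_2(4)

The characteristic polynomial is
  det(x·I − A) = x^5 - 11*x^4 + 43*x^3 - 73*x^2 + 56*x - 16 = (x - 4)^2*(x - 1)^3

Eigenvalues and multiplicities (the geometric multiplicity of λ is n − rank(A − λI), which equals the number of Jordan blocks for λ):
  λ = 1: algebraic multiplicity = 3, geometric multiplicity = 1
  λ = 4: algebraic multiplicity = 2, geometric multiplicity = 1

Determining the block sizes for each eigenvalue:
  λ = 1: one block (gm = 1), so the single block has size am = 3 → block sizes [3]
  λ = 4: one block (gm = 1), so the single block has size am = 2 → block sizes [2]

Assembling the blocks gives a Jordan form
J =
  [1, 1, 0, 0, 0]
  [0, 1, 1, 0, 0]
  [0, 0, 1, 0, 0]
  [0, 0, 0, 4, 1]
  [0, 0, 0, 0, 4]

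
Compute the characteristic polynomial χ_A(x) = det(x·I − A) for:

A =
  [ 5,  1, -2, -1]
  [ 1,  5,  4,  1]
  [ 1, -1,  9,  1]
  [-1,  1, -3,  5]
x^4 - 24*x^3 + 216*x^2 - 864*x + 1296

Expanding det(x·I − A) (e.g. by cofactor expansion or by noting that A is similar to its Jordan form J, which has the same characteristic polynomial as A) gives
  χ_A(x) = x^4 - 24*x^3 + 216*x^2 - 864*x + 1296
which factors as (x - 6)^4. The eigenvalues (with algebraic multiplicities) are λ = 6 with multiplicity 4.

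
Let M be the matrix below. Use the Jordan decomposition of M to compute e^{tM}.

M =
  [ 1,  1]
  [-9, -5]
e^{tM} =
  [3*t*exp(-2*t) + exp(-2*t), t*exp(-2*t)]
  [-9*t*exp(-2*t), -3*t*exp(-2*t) + exp(-2*t)]

Strategy: write M = P · J · P⁻¹ where J is a Jordan canonical form, so e^{tM} = P · e^{tJ} · P⁻¹, and e^{tJ} can be computed block-by-block.

M has Jordan form
J =
  [-2,  1]
  [ 0, -2]
(up to reordering of blocks).

Per-block formulas:
  For a 2×2 Jordan block J_2(-2): exp(t · J_2(-2)) = e^(-2t)·(I + t·N), where N is the 2×2 nilpotent shift.

After assembling e^{tJ} and conjugating by P, we get:

e^{tM} =
  [3*t*exp(-2*t) + exp(-2*t), t*exp(-2*t)]
  [-9*t*exp(-2*t), -3*t*exp(-2*t) + exp(-2*t)]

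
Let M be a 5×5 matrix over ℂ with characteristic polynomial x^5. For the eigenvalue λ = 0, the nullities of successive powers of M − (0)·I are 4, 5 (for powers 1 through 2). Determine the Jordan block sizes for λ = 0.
Block sizes for λ = 0: [2, 1, 1, 1]

From the dimensions of kernels of powers, the number of Jordan blocks of size at least j is d_j − d_{j−1} where d_j = dim ker(N^j) (with d_0 = 0). Computing the differences gives [4, 1].
The number of blocks of size exactly k is (#blocks of size ≥ k) − (#blocks of size ≥ k + 1), so the partition is: 3 block(s) of size 1, 1 block(s) of size 2.
In nonincreasing order the block sizes are [2, 1, 1, 1].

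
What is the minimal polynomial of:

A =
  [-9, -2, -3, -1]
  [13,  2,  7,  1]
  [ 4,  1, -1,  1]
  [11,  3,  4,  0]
x^2 + 4*x + 4

The characteristic polynomial is χ_A(x) = (x + 2)^4, so the eigenvalues are known. The minimal polynomial is
  m_A(x) = Π_λ (x − λ)^{k_λ}
where k_λ is the size of the *largest* Jordan block for λ (equivalently, the smallest k with (A − λI)^k v = 0 for every generalised eigenvector v of λ).

  λ = -2: largest Jordan block has size 2, contributing (x + 2)^2

So m_A(x) = (x + 2)^2 = x^2 + 4*x + 4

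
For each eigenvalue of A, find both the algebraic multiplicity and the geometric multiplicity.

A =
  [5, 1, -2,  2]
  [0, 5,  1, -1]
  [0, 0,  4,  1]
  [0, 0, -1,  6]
λ = 5: alg = 4, geom = 2

Step 1 — factor the characteristic polynomial to read off the algebraic multiplicities:
  χ_A(x) = (x - 5)^4

Step 2 — compute geometric multiplicities via the rank-nullity identity g(λ) = n − rank(A − λI):
  rank(A − (5)·I) = 2, so dim ker(A − (5)·I) = n − 2 = 2

Summary:
  λ = 5: algebraic multiplicity = 4, geometric multiplicity = 2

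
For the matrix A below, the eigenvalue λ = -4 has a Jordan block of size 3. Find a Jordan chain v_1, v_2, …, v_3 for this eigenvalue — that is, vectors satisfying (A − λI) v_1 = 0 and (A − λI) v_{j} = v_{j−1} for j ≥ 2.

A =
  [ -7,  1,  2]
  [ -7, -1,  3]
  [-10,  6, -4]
A Jordan chain for λ = -4 of length 3:
v_1 = (-18, -30, -12)ᵀ
v_2 = (-3, -7, -10)ᵀ
v_3 = (1, 0, 0)ᵀ

Let N = A − (-4)·I. We want v_3 with N^3 v_3 = 0 but N^2 v_3 ≠ 0; then v_{j-1} := N · v_j for j = 3, …, 2.

Pick v_3 = (1, 0, 0)ᵀ.
Then v_2 = N · v_3 = (-3, -7, -10)ᵀ.
Then v_1 = N · v_2 = (-18, -30, -12)ᵀ.

Sanity check: (A − (-4)·I) v_1 = (0, 0, 0)ᵀ = 0. ✓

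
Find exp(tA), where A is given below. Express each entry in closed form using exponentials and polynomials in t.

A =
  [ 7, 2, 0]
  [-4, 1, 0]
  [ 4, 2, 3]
e^{tA} =
  [2*exp(5*t) - exp(3*t), exp(5*t) - exp(3*t), 0]
  [-2*exp(5*t) + 2*exp(3*t), -exp(5*t) + 2*exp(3*t), 0]
  [2*exp(5*t) - 2*exp(3*t), exp(5*t) - exp(3*t), exp(3*t)]

Strategy: write A = P · J · P⁻¹ where J is a Jordan canonical form, so e^{tA} = P · e^{tJ} · P⁻¹, and e^{tJ} can be computed block-by-block.

A has Jordan form
J =
  [3, 0, 0]
  [0, 3, 0]
  [0, 0, 5]
(up to reordering of blocks).

Per-block formulas:
  For a 1×1 block at λ = 3: exp(t · [3]) = [e^(3t)].
  For a 1×1 block at λ = 5: exp(t · [5]) = [e^(5t)].

After assembling e^{tJ} and conjugating by P, we get:

e^{tA} =
  [2*exp(5*t) - exp(3*t), exp(5*t) - exp(3*t), 0]
  [-2*exp(5*t) + 2*exp(3*t), -exp(5*t) + 2*exp(3*t), 0]
  [2*exp(5*t) - 2*exp(3*t), exp(5*t) - exp(3*t), exp(3*t)]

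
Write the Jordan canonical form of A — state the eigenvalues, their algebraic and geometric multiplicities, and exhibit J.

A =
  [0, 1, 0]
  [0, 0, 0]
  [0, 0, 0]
J_2(0) ⊕ J_1(0)

The characteristic polynomial is
  det(x·I − A) = x^3

Eigenvalues and multiplicities (the geometric multiplicity of λ is n − rank(A − λI), which equals the number of Jordan blocks for λ):
  λ = 0: algebraic multiplicity = 3, geometric multiplicity = 2

Determining the block sizes for each eigenvalue:
  λ = 0: 2 blocks summing to 3 forces exactly one block of size 2 and the rest size 1 → block sizes [2, 1]

Assembling the blocks gives a Jordan form
J =
  [0, 1, 0]
  [0, 0, 0]
  [0, 0, 0]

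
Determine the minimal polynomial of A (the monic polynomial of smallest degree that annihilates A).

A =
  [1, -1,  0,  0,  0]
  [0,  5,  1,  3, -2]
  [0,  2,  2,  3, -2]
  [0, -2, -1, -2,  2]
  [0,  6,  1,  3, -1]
x^3 - 3*x^2 + 3*x - 1

The characteristic polynomial is χ_A(x) = (x - 1)^5, so the eigenvalues are known. The minimal polynomial is
  m_A(x) = Π_λ (x − λ)^{k_λ}
where k_λ is the size of the *largest* Jordan block for λ (equivalently, the smallest k with (A − λI)^k v = 0 for every generalised eigenvector v of λ).

  λ = 1: largest Jordan block has size 3, contributing (x − 1)^3

So m_A(x) = (x - 1)^3 = x^3 - 3*x^2 + 3*x - 1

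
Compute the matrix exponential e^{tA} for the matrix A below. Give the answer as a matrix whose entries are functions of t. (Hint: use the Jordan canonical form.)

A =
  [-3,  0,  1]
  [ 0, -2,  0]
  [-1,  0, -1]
e^{tA} =
  [-t*exp(-2*t) + exp(-2*t), 0, t*exp(-2*t)]
  [0, exp(-2*t), 0]
  [-t*exp(-2*t), 0, t*exp(-2*t) + exp(-2*t)]

Strategy: write A = P · J · P⁻¹ where J is a Jordan canonical form, so e^{tA} = P · e^{tJ} · P⁻¹, and e^{tJ} can be computed block-by-block.

A has Jordan form
J =
  [-2,  1,  0]
  [ 0, -2,  0]
  [ 0,  0, -2]
(up to reordering of blocks).

Per-block formulas:
  For a 2×2 Jordan block J_2(-2): exp(t · J_2(-2)) = e^(-2t)·(I + t·N), where N is the 2×2 nilpotent shift.
  For a 1×1 block at λ = -2: exp(t · [-2]) = [e^(-2t)].

After assembling e^{tJ} and conjugating by P, we get:

e^{tA} =
  [-t*exp(-2*t) + exp(-2*t), 0, t*exp(-2*t)]
  [0, exp(-2*t), 0]
  [-t*exp(-2*t), 0, t*exp(-2*t) + exp(-2*t)]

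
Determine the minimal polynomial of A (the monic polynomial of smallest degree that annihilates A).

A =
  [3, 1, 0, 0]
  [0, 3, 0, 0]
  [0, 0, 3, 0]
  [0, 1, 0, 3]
x^2 - 6*x + 9

The characteristic polynomial is χ_A(x) = (x - 3)^4, so the eigenvalues are known. The minimal polynomial is
  m_A(x) = Π_λ (x − λ)^{k_λ}
where k_λ is the size of the *largest* Jordan block for λ (equivalently, the smallest k with (A − λI)^k v = 0 for every generalised eigenvector v of λ).

  λ = 3: largest Jordan block has size 2, contributing (x − 3)^2

So m_A(x) = (x - 3)^2 = x^2 - 6*x + 9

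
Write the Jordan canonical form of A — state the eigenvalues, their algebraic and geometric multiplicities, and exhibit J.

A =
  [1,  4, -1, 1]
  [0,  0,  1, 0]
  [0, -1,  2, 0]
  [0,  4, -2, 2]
J_3(1) ⊕ J_1(2)

The characteristic polynomial is
  det(x·I − A) = x^4 - 5*x^3 + 9*x^2 - 7*x + 2 = (x - 2)*(x - 1)^3

Eigenvalues and multiplicities (the geometric multiplicity of λ is n − rank(A − λI), which equals the number of Jordan blocks for λ):
  λ = 1: algebraic multiplicity = 3, geometric multiplicity = 1
  λ = 2: algebraic multiplicity = 1, geometric multiplicity = 1

Determining the block sizes for each eigenvalue:
  λ = 1: one block (gm = 1), so the single block has size am = 3 → block sizes [3]
  λ = 2: one block (gm = 1), so the single block has size am = 1 → block sizes [1]

Assembling the blocks gives a Jordan form
J =
  [1, 1, 0, 0]
  [0, 1, 1, 0]
  [0, 0, 1, 0]
  [0, 0, 0, 2]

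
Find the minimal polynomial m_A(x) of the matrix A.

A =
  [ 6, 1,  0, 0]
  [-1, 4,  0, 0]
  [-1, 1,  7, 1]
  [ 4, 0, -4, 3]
x^2 - 10*x + 25

The characteristic polynomial is χ_A(x) = (x - 5)^4, so the eigenvalues are known. The minimal polynomial is
  m_A(x) = Π_λ (x − λ)^{k_λ}
where k_λ is the size of the *largest* Jordan block for λ (equivalently, the smallest k with (A − λI)^k v = 0 for every generalised eigenvector v of λ).

  λ = 5: largest Jordan block has size 2, contributing (x − 5)^2

So m_A(x) = (x - 5)^2 = x^2 - 10*x + 25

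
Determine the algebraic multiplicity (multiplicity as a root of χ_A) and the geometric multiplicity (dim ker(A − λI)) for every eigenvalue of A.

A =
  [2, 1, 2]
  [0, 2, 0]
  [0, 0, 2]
λ = 2: alg = 3, geom = 2

Step 1 — factor the characteristic polynomial to read off the algebraic multiplicities:
  χ_A(x) = (x - 2)^3

Step 2 — compute geometric multiplicities via the rank-nullity identity g(λ) = n − rank(A − λI):
  rank(A − (2)·I) = 1, so dim ker(A − (2)·I) = n − 1 = 2

Summary:
  λ = 2: algebraic multiplicity = 3, geometric multiplicity = 2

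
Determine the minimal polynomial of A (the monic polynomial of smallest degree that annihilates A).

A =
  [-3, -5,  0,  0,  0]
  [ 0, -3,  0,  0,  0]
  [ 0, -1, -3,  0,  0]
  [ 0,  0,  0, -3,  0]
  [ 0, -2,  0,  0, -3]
x^2 + 6*x + 9

The characteristic polynomial is χ_A(x) = (x + 3)^5, so the eigenvalues are known. The minimal polynomial is
  m_A(x) = Π_λ (x − λ)^{k_λ}
where k_λ is the size of the *largest* Jordan block for λ (equivalently, the smallest k with (A − λI)^k v = 0 for every generalised eigenvector v of λ).

  λ = -3: largest Jordan block has size 2, contributing (x + 3)^2

So m_A(x) = (x + 3)^2 = x^2 + 6*x + 9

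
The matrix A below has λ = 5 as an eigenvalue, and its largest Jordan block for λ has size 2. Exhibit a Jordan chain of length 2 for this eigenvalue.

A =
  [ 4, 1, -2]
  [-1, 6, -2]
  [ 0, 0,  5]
A Jordan chain for λ = 5 of length 2:
v_1 = (-1, -1, 0)ᵀ
v_2 = (1, 0, 0)ᵀ

Let N = A − (5)·I. We want v_2 with N^2 v_2 = 0 but N^1 v_2 ≠ 0; then v_{j-1} := N · v_j for j = 2, …, 2.

Pick v_2 = (1, 0, 0)ᵀ.
Then v_1 = N · v_2 = (-1, -1, 0)ᵀ.

Sanity check: (A − (5)·I) v_1 = (0, 0, 0)ᵀ = 0. ✓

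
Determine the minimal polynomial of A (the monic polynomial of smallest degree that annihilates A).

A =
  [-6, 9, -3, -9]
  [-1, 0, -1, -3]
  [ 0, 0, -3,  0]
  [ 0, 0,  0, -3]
x^2 + 6*x + 9

The characteristic polynomial is χ_A(x) = (x + 3)^4, so the eigenvalues are known. The minimal polynomial is
  m_A(x) = Π_λ (x − λ)^{k_λ}
where k_λ is the size of the *largest* Jordan block for λ (equivalently, the smallest k with (A − λI)^k v = 0 for every generalised eigenvector v of λ).

  λ = -3: largest Jordan block has size 2, contributing (x + 3)^2

So m_A(x) = (x + 3)^2 = x^2 + 6*x + 9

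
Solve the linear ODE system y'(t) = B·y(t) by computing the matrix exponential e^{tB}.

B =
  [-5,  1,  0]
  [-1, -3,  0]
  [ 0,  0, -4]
e^{tB} =
  [-t*exp(-4*t) + exp(-4*t), t*exp(-4*t), 0]
  [-t*exp(-4*t), t*exp(-4*t) + exp(-4*t), 0]
  [0, 0, exp(-4*t)]

Strategy: write B = P · J · P⁻¹ where J is a Jordan canonical form, so e^{tB} = P · e^{tJ} · P⁻¹, and e^{tJ} can be computed block-by-block.

B has Jordan form
J =
  [-4,  1,  0]
  [ 0, -4,  0]
  [ 0,  0, -4]
(up to reordering of blocks).

Per-block formulas:
  For a 2×2 Jordan block J_2(-4): exp(t · J_2(-4)) = e^(-4t)·(I + t·N), where N is the 2×2 nilpotent shift.
  For a 1×1 block at λ = -4: exp(t · [-4]) = [e^(-4t)].

After assembling e^{tJ} and conjugating by P, we get:

e^{tB} =
  [-t*exp(-4*t) + exp(-4*t), t*exp(-4*t), 0]
  [-t*exp(-4*t), t*exp(-4*t) + exp(-4*t), 0]
  [0, 0, exp(-4*t)]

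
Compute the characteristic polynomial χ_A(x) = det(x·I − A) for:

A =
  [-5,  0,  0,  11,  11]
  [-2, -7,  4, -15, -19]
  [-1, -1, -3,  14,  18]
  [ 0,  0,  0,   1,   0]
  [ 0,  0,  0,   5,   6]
x^5 + 8*x^4 - 24*x^3 - 310*x^2 - 425*x + 750

Expanding det(x·I − A) (e.g. by cofactor expansion or by noting that A is similar to its Jordan form J, which has the same characteristic polynomial as A) gives
  χ_A(x) = x^5 + 8*x^4 - 24*x^3 - 310*x^2 - 425*x + 750
which factors as (x - 6)*(x - 1)*(x + 5)^3. The eigenvalues (with algebraic multiplicities) are λ = -5 with multiplicity 3, λ = 1 with multiplicity 1, λ = 6 with multiplicity 1.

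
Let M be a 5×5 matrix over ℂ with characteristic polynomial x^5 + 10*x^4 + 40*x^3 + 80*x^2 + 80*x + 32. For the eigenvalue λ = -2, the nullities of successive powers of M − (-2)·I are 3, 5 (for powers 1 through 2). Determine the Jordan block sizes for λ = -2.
Block sizes for λ = -2: [2, 2, 1]

From the dimensions of kernels of powers, the number of Jordan blocks of size at least j is d_j − d_{j−1} where d_j = dim ker(N^j) (with d_0 = 0). Computing the differences gives [3, 2].
The number of blocks of size exactly k is (#blocks of size ≥ k) − (#blocks of size ≥ k + 1), so the partition is: 1 block(s) of size 1, 2 block(s) of size 2.
In nonincreasing order the block sizes are [2, 2, 1].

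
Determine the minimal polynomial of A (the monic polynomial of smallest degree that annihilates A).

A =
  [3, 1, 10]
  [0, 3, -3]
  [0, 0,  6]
x^3 - 12*x^2 + 45*x - 54

The characteristic polynomial is χ_A(x) = (x - 6)*(x - 3)^2, so the eigenvalues are known. The minimal polynomial is
  m_A(x) = Π_λ (x − λ)^{k_λ}
where k_λ is the size of the *largest* Jordan block for λ (equivalently, the smallest k with (A − λI)^k v = 0 for every generalised eigenvector v of λ).

  λ = 3: largest Jordan block has size 2, contributing (x − 3)^2
  λ = 6: largest Jordan block has size 1, contributing (x − 6)

So m_A(x) = (x - 6)*(x - 3)^2 = x^3 - 12*x^2 + 45*x - 54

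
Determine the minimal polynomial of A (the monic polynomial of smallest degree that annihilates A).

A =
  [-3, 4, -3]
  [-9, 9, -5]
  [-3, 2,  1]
x^3 - 7*x^2 + 16*x - 12

The characteristic polynomial is χ_A(x) = (x - 3)*(x - 2)^2, so the eigenvalues are known. The minimal polynomial is
  m_A(x) = Π_λ (x − λ)^{k_λ}
where k_λ is the size of the *largest* Jordan block for λ (equivalently, the smallest k with (A − λI)^k v = 0 for every generalised eigenvector v of λ).

  λ = 2: largest Jordan block has size 2, contributing (x − 2)^2
  λ = 3: largest Jordan block has size 1, contributing (x − 3)

So m_A(x) = (x - 3)*(x - 2)^2 = x^3 - 7*x^2 + 16*x - 12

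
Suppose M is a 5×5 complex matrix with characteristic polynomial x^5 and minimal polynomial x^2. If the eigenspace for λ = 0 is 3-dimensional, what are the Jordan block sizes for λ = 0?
Block sizes for λ = 0: [2, 2, 1]

Step 1 — from the characteristic polynomial, algebraic multiplicity of λ = 0 is 5. From dim ker(M − (0)·I) = 3, there are exactly 3 Jordan blocks for λ = 0.
Step 2 — from the minimal polynomial, the factor (x − 0)^2 tells us the largest block for λ = 0 has size 2.
Step 3 — with total size 5, 3 blocks, and largest block 2, the block sizes (in nonincreasing order) are [2, 2, 1].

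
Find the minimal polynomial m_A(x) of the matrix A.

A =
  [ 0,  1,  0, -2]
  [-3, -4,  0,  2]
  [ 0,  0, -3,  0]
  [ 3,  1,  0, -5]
x^2 + 6*x + 9

The characteristic polynomial is χ_A(x) = (x + 3)^4, so the eigenvalues are known. The minimal polynomial is
  m_A(x) = Π_λ (x − λ)^{k_λ}
where k_λ is the size of the *largest* Jordan block for λ (equivalently, the smallest k with (A − λI)^k v = 0 for every generalised eigenvector v of λ).

  λ = -3: largest Jordan block has size 2, contributing (x + 3)^2

So m_A(x) = (x + 3)^2 = x^2 + 6*x + 9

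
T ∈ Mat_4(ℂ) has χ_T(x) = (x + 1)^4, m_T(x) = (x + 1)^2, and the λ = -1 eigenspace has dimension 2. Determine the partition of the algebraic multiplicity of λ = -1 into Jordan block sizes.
Block sizes for λ = -1: [2, 2]

Step 1 — from the characteristic polynomial, algebraic multiplicity of λ = -1 is 4. From dim ker(T − (-1)·I) = 2, there are exactly 2 Jordan blocks for λ = -1.
Step 2 — from the minimal polynomial, the factor (x + 1)^2 tells us the largest block for λ = -1 has size 2.
Step 3 — with total size 4, 2 blocks, and largest block 2, the block sizes (in nonincreasing order) are [2, 2].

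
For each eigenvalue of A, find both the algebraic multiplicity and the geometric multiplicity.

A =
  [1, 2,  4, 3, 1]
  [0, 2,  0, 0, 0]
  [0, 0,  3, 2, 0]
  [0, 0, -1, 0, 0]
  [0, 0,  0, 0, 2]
λ = 1: alg = 2, geom = 1; λ = 2: alg = 3, geom = 3

Step 1 — factor the characteristic polynomial to read off the algebraic multiplicities:
  χ_A(x) = (x - 2)^3*(x - 1)^2

Step 2 — compute geometric multiplicities via the rank-nullity identity g(λ) = n − rank(A − λI):
  rank(A − (1)·I) = 4, so dim ker(A − (1)·I) = n − 4 = 1
  rank(A − (2)·I) = 2, so dim ker(A − (2)·I) = n − 2 = 3

Summary:
  λ = 1: algebraic multiplicity = 2, geometric multiplicity = 1
  λ = 2: algebraic multiplicity = 3, geometric multiplicity = 3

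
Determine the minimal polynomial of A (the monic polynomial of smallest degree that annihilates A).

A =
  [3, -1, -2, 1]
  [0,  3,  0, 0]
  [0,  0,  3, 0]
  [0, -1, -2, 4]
x^2 - 7*x + 12

The characteristic polynomial is χ_A(x) = (x - 4)*(x - 3)^3, so the eigenvalues are known. The minimal polynomial is
  m_A(x) = Π_λ (x − λ)^{k_λ}
where k_λ is the size of the *largest* Jordan block for λ (equivalently, the smallest k with (A − λI)^k v = 0 for every generalised eigenvector v of λ).

  λ = 3: largest Jordan block has size 1, contributing (x − 3)
  λ = 4: largest Jordan block has size 1, contributing (x − 4)

So m_A(x) = (x - 4)*(x - 3) = x^2 - 7*x + 12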